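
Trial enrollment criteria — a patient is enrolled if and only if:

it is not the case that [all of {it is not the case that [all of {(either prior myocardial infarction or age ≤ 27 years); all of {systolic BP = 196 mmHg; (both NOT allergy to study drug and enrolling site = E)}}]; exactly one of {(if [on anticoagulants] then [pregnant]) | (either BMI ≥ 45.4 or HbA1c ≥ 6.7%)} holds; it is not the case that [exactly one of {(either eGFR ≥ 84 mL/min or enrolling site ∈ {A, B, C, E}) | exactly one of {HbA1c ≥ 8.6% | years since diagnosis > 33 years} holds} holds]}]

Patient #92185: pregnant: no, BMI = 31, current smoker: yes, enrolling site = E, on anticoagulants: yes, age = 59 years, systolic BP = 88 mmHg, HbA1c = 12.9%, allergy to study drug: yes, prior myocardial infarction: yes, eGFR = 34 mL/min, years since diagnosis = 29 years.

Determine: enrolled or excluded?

Excluded

Atomic conditions:
  prior myocardial infarction: yes → true
  age ≤ 27 years: 59 ≤ 27 is false
  systolic BP = 196 mmHg: 88 == 196 is false
  NOT allergy to study drug: yes → false
  enrolling site = E: E == E is true
  on anticoagulants: yes → true
  pregnant: no → false
  BMI ≥ 45.4: 31 ≥ 45.4 is false
  HbA1c ≥ 6.7%: 12.9 ≥ 6.7 is true
  eGFR ≥ 84 mL/min: 34 ≥ 84 is false
  enrolling site ∈ {A, B, C, E}: E is in the set → true
  HbA1c ≥ 8.6%: 12.9 ≥ 8.6 is true
  years since diagnosis > 33 years: 29 > 33 is false
Combine:
[1.1.1.1] true OR false = true
[1.1.1.2.2] false AND true = false
[1.1.1.2] false AND false = false
[1.1.1] true AND false = false
[1.1] NOT false = true
[1.2.1] true → false = false
[1.2.2] false OR true = true
[1.2] exactly-one(false, true) = true
[1.3.1.1] false OR true = true
[1.3.1.2] exactly-one(true, false) = true
[1.3.1] exactly-one(true, true) = false
[1.3] NOT false = true
[1] true AND true AND true = true
[root] NOT true = false
Overall: false → excluded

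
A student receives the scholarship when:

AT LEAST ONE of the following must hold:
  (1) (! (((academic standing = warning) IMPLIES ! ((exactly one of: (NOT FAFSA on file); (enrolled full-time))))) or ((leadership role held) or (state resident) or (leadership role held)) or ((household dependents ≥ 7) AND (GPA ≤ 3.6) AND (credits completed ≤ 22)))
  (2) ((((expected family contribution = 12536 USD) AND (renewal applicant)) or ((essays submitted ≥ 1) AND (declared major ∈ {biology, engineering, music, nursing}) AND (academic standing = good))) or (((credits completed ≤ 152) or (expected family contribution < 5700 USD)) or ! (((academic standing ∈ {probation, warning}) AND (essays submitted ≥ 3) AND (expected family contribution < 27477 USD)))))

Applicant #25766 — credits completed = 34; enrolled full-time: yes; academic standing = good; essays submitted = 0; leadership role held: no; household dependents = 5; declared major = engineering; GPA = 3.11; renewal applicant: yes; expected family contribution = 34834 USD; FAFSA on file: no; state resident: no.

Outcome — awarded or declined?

Atomic conditions:
  academic standing = warning: good == warning is false
  NOT FAFSA on file: no → true
  enrolled full-time: yes → true
  leadership role held: no → false
  state resident: no → false
  household dependents ≥ 7: 5 ≥ 7 is false
  GPA ≤ 3.6: 3.11 ≤ 3.6 is true
  credits completed ≤ 22: 34 ≤ 22 is false
  expected family contribution = 12536 USD: 34834 == 12536 is false
  renewal applicant: yes → true
  essays submitted ≥ 1: 0 ≥ 1 is false
  declared major ∈ {biology, engineering, music, nursing}: engineering is in the set → true
  academic standing = good: good == good is true
  credits completed ≤ 152: 34 ≤ 152 is true
  expected family contribution < 5700 USD: 34834 < 5700 is false
  academic standing ∈ {probation, warning}: good is not in the set → false
  essays submitted ≥ 3: 0 ≥ 3 is false
  expected family contribution < 27477 USD: 34834 < 27477 is false
Combine:
[1.1.1.2.1] exactly-one(true, true) = false
[1.1.1.2] NOT false = true
[1.1.1] false → true (antecedent false ⇒ implication holds) = true
[1.1] NOT true = false
[1.2] false OR false OR false = false
[1.3] false AND true AND false = false
[1] false OR false OR false = false
[2.1.1] false AND true = false
[2.1.2] false AND true AND true = false
[2.1] false OR false = false
[2.2.1] true OR false = true
[2.2.2.1] false AND false AND false = false
[2.2.2] NOT false = true
[2.2] true OR true = true
[2] false OR true = true
[root] false OR true = true
Overall: true → awarded

Awarded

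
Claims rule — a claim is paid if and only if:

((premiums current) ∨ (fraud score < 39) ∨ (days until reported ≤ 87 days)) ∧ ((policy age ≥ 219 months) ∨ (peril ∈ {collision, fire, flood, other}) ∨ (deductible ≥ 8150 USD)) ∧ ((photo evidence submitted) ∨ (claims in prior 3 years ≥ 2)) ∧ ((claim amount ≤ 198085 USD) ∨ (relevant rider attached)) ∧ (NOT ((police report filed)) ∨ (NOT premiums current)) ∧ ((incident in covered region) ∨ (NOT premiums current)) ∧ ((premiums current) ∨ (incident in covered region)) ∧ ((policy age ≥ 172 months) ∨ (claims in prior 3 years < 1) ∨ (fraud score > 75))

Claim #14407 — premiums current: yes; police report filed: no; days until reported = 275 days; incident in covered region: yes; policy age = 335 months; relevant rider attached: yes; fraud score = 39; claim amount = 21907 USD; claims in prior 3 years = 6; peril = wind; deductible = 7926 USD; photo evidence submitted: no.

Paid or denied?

Atomic conditions:
  premiums current: yes → true
  fraud score < 39: 39 < 39 is false
  days until reported ≤ 87 days: 275 ≤ 87 is false
  policy age ≥ 219 months: 335 ≥ 219 is true
  peril ∈ {collision, fire, flood, other}: wind is not in the set → false
  deductible ≥ 8150 USD: 7926 ≥ 8150 is false
  photo evidence submitted: no → false
  claims in prior 3 years ≥ 2: 6 ≥ 2 is true
  claim amount ≤ 198085 USD: 21907 ≤ 198085 is true
  relevant rider attached: yes → true
  police report filed: no → false
  NOT premiums current: yes → false
  incident in covered region: yes → true
  policy age ≥ 172 months: 335 ≥ 172 is true
  claims in prior 3 years < 1: 6 < 1 is false
  fraud score > 75: 39 > 75 is false
Combine:
[1] true OR false OR false = true
[2] true OR false OR false = true
[3] false OR true = true
[4] true OR true = true
[5.1] NOT false = true
[5] true OR false = true
[6] true OR false = true
[7] true OR true = true
[8] true OR false OR false = true
[root] true AND true AND true AND true AND true AND true AND true AND true = true
Overall: true → paid

Paid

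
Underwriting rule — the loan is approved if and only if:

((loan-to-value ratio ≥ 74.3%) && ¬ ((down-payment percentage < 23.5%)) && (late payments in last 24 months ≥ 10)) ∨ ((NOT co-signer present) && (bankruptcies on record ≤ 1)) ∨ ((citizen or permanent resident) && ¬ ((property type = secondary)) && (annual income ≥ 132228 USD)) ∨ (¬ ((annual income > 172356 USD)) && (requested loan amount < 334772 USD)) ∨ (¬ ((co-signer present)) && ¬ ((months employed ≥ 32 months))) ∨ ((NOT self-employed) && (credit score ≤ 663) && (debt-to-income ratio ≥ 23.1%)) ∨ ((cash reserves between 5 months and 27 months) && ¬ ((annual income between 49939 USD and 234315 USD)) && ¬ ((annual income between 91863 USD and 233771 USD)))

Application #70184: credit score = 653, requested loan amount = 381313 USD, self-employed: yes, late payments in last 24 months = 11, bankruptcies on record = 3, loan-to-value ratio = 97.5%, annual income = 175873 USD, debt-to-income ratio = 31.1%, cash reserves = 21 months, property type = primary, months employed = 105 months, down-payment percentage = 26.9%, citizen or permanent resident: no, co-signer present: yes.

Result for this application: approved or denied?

Atomic conditions:
  loan-to-value ratio ≥ 74.3%: 97.5 ≥ 74.3 is true
  down-payment percentage < 23.5%: 26.9 < 23.5 is false
  late payments in last 24 months ≥ 10: 11 ≥ 10 is true
  NOT co-signer present: yes → false
  bankruptcies on record ≤ 1: 3 ≤ 1 is false
  citizen or permanent resident: no → false
  property type = secondary: primary == secondary is false
  annual income ≥ 132228 USD: 175873 ≥ 132228 is true
  annual income > 172356 USD: 175873 > 172356 is true
  requested loan amount < 334772 USD: 381313 < 334772 is false
  co-signer present: yes → true
  months employed ≥ 32 months: 105 ≥ 32 is true
  NOT self-employed: yes → false
  credit score ≤ 663: 653 ≤ 663 is true
  debt-to-income ratio ≥ 23.1%: 31.1 ≥ 23.1 is true
  cash reserves between 5 months and 27 months: 21 in [5, 27] is true
  annual income between 49939 USD and 234315 USD: 175873 in [49939, 234315] is true
  annual income between 91863 USD and 233771 USD: 175873 in [91863, 233771] is true
Combine:
[1.2] NOT false = true
[1] true AND true AND true = true
[2] false AND false = false
[3.2] NOT false = true
[3] false AND true AND true = false
[4.1] NOT true = false
[4] false AND false = false
[5.1] NOT true = false
[5.2] NOT true = false
[5] false AND false = false
[6] false AND true AND true = false
[7.2] NOT true = false
[7.3] NOT true = false
[7] true AND false AND false = false
[root] true OR false OR false OR false OR false OR false OR false = true
Overall: true → approved

Approved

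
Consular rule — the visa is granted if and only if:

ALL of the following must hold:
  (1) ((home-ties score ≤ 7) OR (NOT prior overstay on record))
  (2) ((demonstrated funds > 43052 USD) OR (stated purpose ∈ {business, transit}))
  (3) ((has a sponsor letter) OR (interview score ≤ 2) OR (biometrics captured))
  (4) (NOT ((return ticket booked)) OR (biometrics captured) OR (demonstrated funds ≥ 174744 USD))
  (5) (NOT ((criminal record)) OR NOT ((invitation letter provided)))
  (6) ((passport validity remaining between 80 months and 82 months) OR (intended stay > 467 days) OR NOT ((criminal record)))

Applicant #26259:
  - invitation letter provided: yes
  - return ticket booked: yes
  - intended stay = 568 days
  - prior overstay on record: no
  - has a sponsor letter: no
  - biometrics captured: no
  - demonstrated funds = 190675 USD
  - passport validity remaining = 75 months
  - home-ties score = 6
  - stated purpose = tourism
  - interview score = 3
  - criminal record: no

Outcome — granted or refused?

Refused

Atomic conditions:
  home-ties score ≤ 7: 6 ≤ 7 is true
  NOT prior overstay on record: no → true
  demonstrated funds > 43052 USD: 190675 > 43052 is true
  stated purpose ∈ {business, transit}: tourism is not in the set → false
  has a sponsor letter: no → false
  interview score ≤ 2: 3 ≤ 2 is false
  biometrics captured: no → false
  return ticket booked: yes → true
  demonstrated funds ≥ 174744 USD: 190675 ≥ 174744 is true
  criminal record: no → false
  invitation letter provided: yes → true
  passport validity remaining between 80 months and 82 months: 75 in [80, 82] is false
  intended stay > 467 days: 568 > 467 is true
Combine:
[1] true OR true = true
[2] true OR false = true
[3] false OR false OR false = false
[4.1] NOT true = false
[4] false OR false OR true = true
[5.1] NOT false = true
[5.2] NOT true = false
[5] true OR false = true
[6.3] NOT false = true
[6] false OR true OR true = true
[root] true AND true AND false AND true AND true AND true = false
Overall: false → refused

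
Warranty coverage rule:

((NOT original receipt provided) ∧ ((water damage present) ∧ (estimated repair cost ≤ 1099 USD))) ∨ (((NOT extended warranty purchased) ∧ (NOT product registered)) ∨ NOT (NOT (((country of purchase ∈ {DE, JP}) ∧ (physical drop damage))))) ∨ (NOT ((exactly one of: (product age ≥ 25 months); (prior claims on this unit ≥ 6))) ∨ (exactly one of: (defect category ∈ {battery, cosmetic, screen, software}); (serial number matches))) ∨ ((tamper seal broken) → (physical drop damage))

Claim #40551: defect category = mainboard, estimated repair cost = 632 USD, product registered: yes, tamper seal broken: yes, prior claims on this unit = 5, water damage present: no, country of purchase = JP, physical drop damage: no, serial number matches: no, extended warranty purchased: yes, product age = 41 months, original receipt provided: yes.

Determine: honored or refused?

Refused

Atomic conditions:
  NOT original receipt provided: yes → false
  water damage present: no → false
  estimated repair cost ≤ 1099 USD: 632 ≤ 1099 is true
  NOT extended warranty purchased: yes → false
  NOT product registered: yes → false
  country of purchase ∈ {DE, JP}: JP is in the set → true
  physical drop damage: no → false
  product age ≥ 25 months: 41 ≥ 25 is true
  prior claims on this unit ≥ 6: 5 ≥ 6 is false
  defect category ∈ {battery, cosmetic, screen, software}: mainboard is not in the set → false
  serial number matches: no → false
  tamper seal broken: yes → true
Combine:
[1.2] false AND true = false
[1] false AND false = false
[2.1] false AND false = false
[2.2.1.1] true AND false = false
[2.2.1] NOT false = true
[2.2] NOT true = false
[2] false OR false = false
[3.1.1] exactly-one(true, false) = true
[3.1] NOT true = false
[3.2] exactly-one(false, false) = false
[3] false OR false = false
[4] true → false = false
[root] false OR false OR false OR false = false
Overall: false → refused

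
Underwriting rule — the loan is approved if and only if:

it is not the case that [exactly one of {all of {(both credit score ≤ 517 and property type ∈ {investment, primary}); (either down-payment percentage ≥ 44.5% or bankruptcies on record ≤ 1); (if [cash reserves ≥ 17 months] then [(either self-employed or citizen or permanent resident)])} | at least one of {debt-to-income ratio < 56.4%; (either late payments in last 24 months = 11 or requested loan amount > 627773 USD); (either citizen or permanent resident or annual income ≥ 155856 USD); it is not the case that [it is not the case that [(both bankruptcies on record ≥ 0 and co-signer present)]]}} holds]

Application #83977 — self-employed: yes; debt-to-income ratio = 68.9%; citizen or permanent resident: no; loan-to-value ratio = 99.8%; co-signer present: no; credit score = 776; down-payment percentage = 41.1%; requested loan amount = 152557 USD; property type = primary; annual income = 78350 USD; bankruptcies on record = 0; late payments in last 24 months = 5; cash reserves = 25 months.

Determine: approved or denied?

Atomic conditions:
  credit score ≤ 517: 776 ≤ 517 is false
  property type ∈ {investment, primary}: primary is in the set → true
  down-payment percentage ≥ 44.5%: 41.1 ≥ 44.5 is false
  bankruptcies on record ≤ 1: 0 ≤ 1 is true
  cash reserves ≥ 17 months: 25 ≥ 17 is true
  self-employed: yes → true
  citizen or permanent resident: no → false
  debt-to-income ratio < 56.4%: 68.9 < 56.4 is false
  late payments in last 24 months = 11: 5 == 11 is false
  requested loan amount > 627773 USD: 152557 > 627773 is false
  annual income ≥ 155856 USD: 78350 ≥ 155856 is false
  bankruptcies on record ≥ 0: 0 ≥ 0 is true
  co-signer present: no → false
Combine:
[1.1.1] false AND true = false
[1.1.2] false OR true = true
[1.1.3.2] true OR false = true
[1.1.3] true → true = true
[1.1] false AND true AND true = false
[1.2.2] false OR false = false
[1.2.3] false OR false = false
[1.2.4.1.1] true AND false = false
[1.2.4.1] NOT false = true
[1.2.4] NOT true = false
[1.2] false OR false OR false OR false = false
[1] exactly-one(false, false) = false
[root] NOT false = true
Overall: true → approved

Approved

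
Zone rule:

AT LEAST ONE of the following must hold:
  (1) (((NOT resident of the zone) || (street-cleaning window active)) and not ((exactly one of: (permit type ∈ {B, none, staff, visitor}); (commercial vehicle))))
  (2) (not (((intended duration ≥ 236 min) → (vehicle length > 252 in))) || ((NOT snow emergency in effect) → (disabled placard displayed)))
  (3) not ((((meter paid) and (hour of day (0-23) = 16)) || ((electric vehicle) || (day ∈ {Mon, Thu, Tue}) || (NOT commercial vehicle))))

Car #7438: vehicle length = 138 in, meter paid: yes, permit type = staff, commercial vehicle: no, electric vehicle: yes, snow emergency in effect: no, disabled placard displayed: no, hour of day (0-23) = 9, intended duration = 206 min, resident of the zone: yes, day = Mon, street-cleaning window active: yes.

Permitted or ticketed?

Ticketed

Atomic conditions:
  NOT resident of the zone: yes → false
  street-cleaning window active: yes → true
  permit type ∈ {B, none, staff, visitor}: staff is in the set → true
  commercial vehicle: no → false
  intended duration ≥ 236 min: 206 ≥ 236 is false
  vehicle length > 252 in: 138 > 252 is false
  NOT snow emergency in effect: no → true
  disabled placard displayed: no → false
  meter paid: yes → true
  hour of day (0-23) = 16: 9 == 16 is false
  electric vehicle: yes → true
  day ∈ {Mon, Thu, Tue}: Mon is in the set → true
  NOT commercial vehicle: no → true
Combine:
[1.1] false OR true = true
[1.2.1] exactly-one(true, false) = true
[1.2] NOT true = false
[1] true AND false = false
[2.1.1] false → false (antecedent false ⇒ implication holds) = true
[2.1] NOT true = false
[2.2] true → false = false
[2] false OR false = false
[3.1.1] true AND false = false
[3.1.2] true OR true OR true = true
[3.1] false OR true = true
[3] NOT true = false
[root] false OR false OR false = false
Overall: false → ticketed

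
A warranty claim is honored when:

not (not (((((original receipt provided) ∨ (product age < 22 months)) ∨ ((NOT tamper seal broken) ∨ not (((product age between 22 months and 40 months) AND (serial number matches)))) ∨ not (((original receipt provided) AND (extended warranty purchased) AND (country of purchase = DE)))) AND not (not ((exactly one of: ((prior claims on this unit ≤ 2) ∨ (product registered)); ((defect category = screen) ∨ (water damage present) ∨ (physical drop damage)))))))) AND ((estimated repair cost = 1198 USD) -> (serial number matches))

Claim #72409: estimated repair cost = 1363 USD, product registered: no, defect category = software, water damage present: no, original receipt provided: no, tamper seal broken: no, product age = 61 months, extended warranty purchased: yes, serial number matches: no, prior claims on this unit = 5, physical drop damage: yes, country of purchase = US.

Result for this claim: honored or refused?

Honored

Atomic conditions:
  original receipt provided: no → false
  product age < 22 months: 61 < 22 is false
  NOT tamper seal broken: no → true
  product age between 22 months and 40 months: 61 in [22, 40] is false
  serial number matches: no → false
  extended warranty purchased: yes → true
  country of purchase = DE: US == DE is false
  prior claims on this unit ≤ 2: 5 ≤ 2 is false
  product registered: no → false
  defect category = screen: software == screen is false
  water damage present: no → false
  physical drop damage: yes → true
  estimated repair cost = 1198 USD: 1363 == 1198 is false
Combine:
[1.1.1.1.1] false OR false = false
[1.1.1.1.2.2.1] false AND false = false
[1.1.1.1.2.2] NOT false = true
[1.1.1.1.2] true OR true = true
[1.1.1.1.3.1] false AND true AND false = false
[1.1.1.1.3] NOT false = true
[1.1.1.1] false OR true OR true = true
[1.1.1.2.1.1.1] false OR false = false
[1.1.1.2.1.1.2] false OR false OR true = true
[1.1.1.2.1.1] exactly-one(false, true) = true
[1.1.1.2.1] NOT true = false
[1.1.1.2] NOT false = true
[1.1.1] true AND true = true
[1.1] NOT true = false
[1] NOT false = true
[2] false → false (antecedent false ⇒ implication holds) = true
[root] true AND true = true
Overall: true → honored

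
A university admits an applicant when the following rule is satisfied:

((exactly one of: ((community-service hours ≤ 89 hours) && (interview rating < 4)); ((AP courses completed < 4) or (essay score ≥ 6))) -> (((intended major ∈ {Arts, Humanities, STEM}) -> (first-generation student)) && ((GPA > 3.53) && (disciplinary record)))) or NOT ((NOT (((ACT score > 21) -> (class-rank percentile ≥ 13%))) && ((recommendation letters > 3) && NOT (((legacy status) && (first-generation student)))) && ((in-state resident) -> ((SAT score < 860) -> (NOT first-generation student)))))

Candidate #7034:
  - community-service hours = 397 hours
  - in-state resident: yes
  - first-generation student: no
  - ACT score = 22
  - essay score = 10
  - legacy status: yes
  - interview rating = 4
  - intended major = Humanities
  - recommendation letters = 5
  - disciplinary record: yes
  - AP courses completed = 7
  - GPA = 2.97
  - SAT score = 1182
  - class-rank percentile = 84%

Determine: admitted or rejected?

Atomic conditions:
  community-service hours ≤ 89 hours: 397 ≤ 89 is false
  interview rating < 4: 4 < 4 is false
  AP courses completed < 4: 7 < 4 is false
  essay score ≥ 6: 10 ≥ 6 is true
  intended major ∈ {Arts, Humanities, STEM}: Humanities is in the set → true
  first-generation student: no → false
  GPA > 3.53: 2.97 > 3.53 is false
  disciplinary record: yes → true
  ACT score > 21: 22 > 21 is true
  class-rank percentile ≥ 13%: 84 ≥ 13 is true
  recommendation letters > 3: 5 > 3 is true
  legacy status: yes → true
  in-state resident: yes → true
  SAT score < 860: 1182 < 860 is false
  NOT first-generation student: no → true
Combine:
[1.1.1] false AND false = false
[1.1.2] false OR true = true
[1.1] exactly-one(false, true) = true
[1.2.1] true → false = false
[1.2.2] false AND true = false
[1.2] false AND false = false
[1] true → false = false
[2.1.1.1] true → true = true
[2.1.1] NOT true = false
[2.1.2.2.1] true AND false = false
[2.1.2.2] NOT false = true
[2.1.2] true AND true = true
[2.1.3.2] false → true (antecedent false ⇒ implication holds) = true
[2.1.3] true → true = true
[2.1] false AND true AND true = false
[2] NOT false = true
[root] false OR true = true
Overall: true → admitted

Admitted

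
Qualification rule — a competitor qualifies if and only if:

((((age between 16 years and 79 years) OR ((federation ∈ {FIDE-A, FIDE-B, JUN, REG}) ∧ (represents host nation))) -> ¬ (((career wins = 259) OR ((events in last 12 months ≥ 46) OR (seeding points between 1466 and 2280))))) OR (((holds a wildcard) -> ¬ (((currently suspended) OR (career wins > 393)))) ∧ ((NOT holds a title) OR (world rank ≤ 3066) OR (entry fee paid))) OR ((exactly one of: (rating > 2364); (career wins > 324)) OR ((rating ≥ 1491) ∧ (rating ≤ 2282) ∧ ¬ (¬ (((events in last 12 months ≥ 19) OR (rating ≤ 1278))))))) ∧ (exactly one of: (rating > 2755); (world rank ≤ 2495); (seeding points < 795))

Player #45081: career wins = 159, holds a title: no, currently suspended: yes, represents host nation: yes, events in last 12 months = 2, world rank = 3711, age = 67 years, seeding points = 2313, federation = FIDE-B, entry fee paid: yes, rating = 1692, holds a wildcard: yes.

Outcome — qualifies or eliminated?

Eliminated

Atomic conditions:
  age between 16 years and 79 years: 67 in [16, 79] is true
  federation ∈ {FIDE-A, FIDE-B, JUN, REG}: FIDE-B is in the set → true
  represents host nation: yes → true
  career wins = 259: 159 == 259 is false
  events in last 12 months ≥ 46: 2 ≥ 46 is false
  seeding points between 1466 and 2280: 2313 in [1466, 2280] is false
  holds a wildcard: yes → true
  currently suspended: yes → true
  career wins > 393: 159 > 393 is false
  NOT holds a title: no → true
  world rank ≤ 3066: 3711 ≤ 3066 is false
  entry fee paid: yes → true
  rating > 2364: 1692 > 2364 is false
  career wins > 324: 159 > 324 is false
  rating ≥ 1491: 1692 ≥ 1491 is true
  rating ≤ 2282: 1692 ≤ 2282 is true
  events in last 12 months ≥ 19: 2 ≥ 19 is false
  rating ≤ 1278: 1692 ≤ 1278 is false
  rating > 2755: 1692 > 2755 is false
  world rank ≤ 2495: 3711 ≤ 2495 is false
  seeding points < 795: 2313 < 795 is false
Combine:
[1.1.1.2] true AND true = true
[1.1.1] true OR true = true
[1.1.2.1.2] false OR false = false
[1.1.2.1] false OR false = false
[1.1.2] NOT false = true
[1.1] true → true = true
[1.2.1.2.1] true OR false = true
[1.2.1.2] NOT true = false
[1.2.1] true → false = false
[1.2.2] true OR false OR true = true
[1.2] false AND true = false
[1.3.1] exactly-one(false, false) = false
[1.3.2.3.1.1] false OR false = false
[1.3.2.3.1] NOT false = true
[1.3.2.3] NOT true = false
[1.3.2] true AND true AND false = false
[1.3] false OR false = false
[1] true OR false OR false = true
[2] exactly-one(false, false, false) = false
[root] true AND false = false
Overall: false → eliminated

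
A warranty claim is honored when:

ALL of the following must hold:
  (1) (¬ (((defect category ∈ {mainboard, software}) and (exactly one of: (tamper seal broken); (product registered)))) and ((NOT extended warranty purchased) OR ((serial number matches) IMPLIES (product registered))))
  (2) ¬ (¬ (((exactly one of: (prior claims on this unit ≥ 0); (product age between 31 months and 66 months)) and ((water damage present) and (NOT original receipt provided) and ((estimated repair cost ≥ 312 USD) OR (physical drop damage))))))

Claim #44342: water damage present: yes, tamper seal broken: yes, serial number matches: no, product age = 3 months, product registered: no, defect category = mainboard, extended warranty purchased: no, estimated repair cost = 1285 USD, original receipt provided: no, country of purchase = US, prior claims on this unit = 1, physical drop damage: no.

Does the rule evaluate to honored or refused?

Atomic conditions:
  defect category ∈ {mainboard, software}: mainboard is in the set → true
  tamper seal broken: yes → true
  product registered: no → false
  NOT extended warranty purchased: no → true
  serial number matches: no → false
  prior claims on this unit ≥ 0: 1 ≥ 0 is true
  product age between 31 months and 66 months: 3 in [31, 66] is false
  water damage present: yes → true
  NOT original receipt provided: no → true
  estimated repair cost ≥ 312 USD: 1285 ≥ 312 is true
  physical drop damage: no → false
Combine:
[1.1.1.2] exactly-one(true, false) = true
[1.1.1] true AND true = true
[1.1] NOT true = false
[1.2.2] false → false (antecedent false ⇒ implication holds) = true
[1.2] true OR true = true
[1] false AND true = false
[2.1.1.1] exactly-one(true, false) = true
[2.1.1.2.3] true OR false = true
[2.1.1.2] true AND true AND true = true
[2.1.1] true AND true = true
[2.1] NOT true = false
[2] NOT false = true
[root] false AND true = false
Overall: false → refused

Refused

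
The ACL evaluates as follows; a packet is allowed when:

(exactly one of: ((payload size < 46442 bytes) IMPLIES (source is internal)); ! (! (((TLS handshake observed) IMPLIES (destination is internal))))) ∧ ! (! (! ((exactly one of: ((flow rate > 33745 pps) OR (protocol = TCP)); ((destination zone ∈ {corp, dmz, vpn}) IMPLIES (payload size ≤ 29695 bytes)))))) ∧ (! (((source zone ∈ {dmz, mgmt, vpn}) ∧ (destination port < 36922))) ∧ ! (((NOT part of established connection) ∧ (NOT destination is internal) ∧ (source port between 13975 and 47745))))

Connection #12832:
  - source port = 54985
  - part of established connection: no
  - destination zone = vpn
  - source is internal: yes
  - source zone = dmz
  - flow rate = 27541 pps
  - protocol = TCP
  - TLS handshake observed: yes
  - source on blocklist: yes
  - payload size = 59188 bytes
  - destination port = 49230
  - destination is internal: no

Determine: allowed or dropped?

Atomic conditions:
  payload size < 46442 bytes: 59188 < 46442 is false
  source is internal: yes → true
  TLS handshake observed: yes → true
  destination is internal: no → false
  flow rate > 33745 pps: 27541 > 33745 is false
  protocol = TCP: TCP == TCP is true
  destination zone ∈ {corp, dmz, vpn}: vpn is in the set → true
  payload size ≤ 29695 bytes: 59188 ≤ 29695 is false
  source zone ∈ {dmz, mgmt, vpn}: dmz is in the set → true
  destination port < 36922: 49230 < 36922 is false
  NOT part of established connection: no → true
  NOT destination is internal: no → true
  source port between 13975 and 47745: 54985 in [13975, 47745] is false
Combine:
[1.1] false → true (antecedent false ⇒ implication holds) = true
[1.2.1.1] true → false = false
[1.2.1] NOT false = true
[1.2] NOT true = false
[1] exactly-one(true, false) = true
[2.1.1.1.1] false OR true = true
[2.1.1.1.2] true → false = false
[2.1.1.1] exactly-one(true, false) = true
[2.1.1] NOT true = false
[2.1] NOT false = true
[2] NOT true = false
[3.1.1] true AND false = false
[3.1] NOT false = true
[3.2.1] true AND true AND false = false
[3.2] NOT false = true
[3] true AND true = true
[root] true AND false AND true = false
Overall: false → dropped

Dropped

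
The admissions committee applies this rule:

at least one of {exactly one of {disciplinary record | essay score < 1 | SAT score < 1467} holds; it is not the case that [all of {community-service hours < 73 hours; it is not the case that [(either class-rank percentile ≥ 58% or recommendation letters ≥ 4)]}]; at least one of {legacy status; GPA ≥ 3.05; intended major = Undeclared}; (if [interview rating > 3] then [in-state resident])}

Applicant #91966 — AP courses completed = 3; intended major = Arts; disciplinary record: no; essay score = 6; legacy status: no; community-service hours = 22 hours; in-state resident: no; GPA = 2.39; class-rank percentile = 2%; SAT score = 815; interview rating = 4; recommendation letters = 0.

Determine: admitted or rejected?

Atomic conditions:
  disciplinary record: no → false
  essay score < 1: 6 < 1 is false
  SAT score < 1467: 815 < 1467 is true
  community-service hours < 73 hours: 22 < 73 is true
  class-rank percentile ≥ 58%: 2 ≥ 58 is false
  recommendation letters ≥ 4: 0 ≥ 4 is false
  legacy status: no → false
  GPA ≥ 3.05: 2.39 ≥ 3.05 is false
  intended major = Undeclared: Arts == Undeclared is false
  interview rating > 3: 4 > 3 is true
  in-state resident: no → false
Combine:
[1] exactly-one(false, false, true) = true
[2.1.2.1] false OR false = false
[2.1.2] NOT false = true
[2.1] true AND true = true
[2] NOT true = false
[3] false OR false OR false = false
[4] true → false = false
[root] true OR false OR false OR false = true
Overall: true → admitted

Admitted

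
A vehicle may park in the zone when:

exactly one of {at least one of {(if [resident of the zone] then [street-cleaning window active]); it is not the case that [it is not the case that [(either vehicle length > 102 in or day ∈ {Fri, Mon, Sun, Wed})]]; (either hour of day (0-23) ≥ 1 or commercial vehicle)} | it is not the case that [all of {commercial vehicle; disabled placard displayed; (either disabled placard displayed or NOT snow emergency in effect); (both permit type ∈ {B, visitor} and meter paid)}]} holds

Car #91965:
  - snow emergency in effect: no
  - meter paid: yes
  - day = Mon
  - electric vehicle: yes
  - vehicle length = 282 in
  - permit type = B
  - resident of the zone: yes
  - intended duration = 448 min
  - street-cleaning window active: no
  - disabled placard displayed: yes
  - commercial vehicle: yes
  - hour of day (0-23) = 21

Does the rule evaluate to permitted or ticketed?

Atomic conditions:
  resident of the zone: yes → true
  street-cleaning window active: no → false
  vehicle length > 102 in: 282 > 102 is true
  day ∈ {Fri, Mon, Sun, Wed}: Mon is in the set → true
  hour of day (0-23) ≥ 1: 21 ≥ 1 is true
  commercial vehicle: yes → true
  disabled placard displayed: yes → true
  NOT snow emergency in effect: no → true
  permit type ∈ {B, visitor}: B is in the set → true
  meter paid: yes → true
Combine:
[1.1] true → false = false
[1.2.1.1] true OR true = true
[1.2.1] NOT true = false
[1.2] NOT false = true
[1.3] true OR true = true
[1] false OR true OR true = true
[2.1.3] true OR true = true
[2.1.4] true AND true = true
[2.1] true AND true AND true AND true = true
[2] NOT true = false
[root] exactly-one(true, false) = true
Overall: true → permitted

Permitted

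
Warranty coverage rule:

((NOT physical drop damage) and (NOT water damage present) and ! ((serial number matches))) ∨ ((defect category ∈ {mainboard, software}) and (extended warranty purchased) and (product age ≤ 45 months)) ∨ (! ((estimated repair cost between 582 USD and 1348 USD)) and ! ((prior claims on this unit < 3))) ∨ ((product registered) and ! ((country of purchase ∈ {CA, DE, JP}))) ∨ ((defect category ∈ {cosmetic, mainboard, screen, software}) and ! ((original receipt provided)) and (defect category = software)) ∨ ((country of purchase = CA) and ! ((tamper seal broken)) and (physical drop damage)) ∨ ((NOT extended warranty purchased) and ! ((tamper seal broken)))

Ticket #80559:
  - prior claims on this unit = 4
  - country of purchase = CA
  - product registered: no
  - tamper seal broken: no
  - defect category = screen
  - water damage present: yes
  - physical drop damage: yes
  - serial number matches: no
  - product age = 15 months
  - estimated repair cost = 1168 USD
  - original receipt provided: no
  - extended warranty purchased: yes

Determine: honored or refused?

Honored

Atomic conditions:
  NOT physical drop damage: yes → false
  NOT water damage present: yes → false
  serial number matches: no → false
  defect category ∈ {mainboard, software}: screen is not in the set → false
  extended warranty purchased: yes → true
  product age ≤ 45 months: 15 ≤ 45 is true
  estimated repair cost between 582 USD and 1348 USD: 1168 in [582, 1348] is true
  prior claims on this unit < 3: 4 < 3 is false
  product registered: no → false
  country of purchase ∈ {CA, DE, JP}: CA is in the set → true
  defect category ∈ {cosmetic, mainboard, screen, software}: screen is in the set → true
  original receipt provided: no → false
  defect category = software: screen == software is false
  country of purchase = CA: CA == CA is true
  tamper seal broken: no → false
  physical drop damage: yes → true
  NOT extended warranty purchased: yes → false
Combine:
[1.3] NOT false = true
[1] false AND false AND true = false
[2] false AND true AND true = false
[3.1] NOT true = false
[3.2] NOT false = true
[3] false AND true = false
[4.2] NOT true = false
[4] false AND false = false
[5.2] NOT false = true
[5] true AND true AND false = false
[6.2] NOT false = true
[6] true AND true AND true = true
[7.2] NOT false = true
[7] false AND true = false
[root] false OR false OR false OR false OR false OR true OR false = true
Overall: true → honored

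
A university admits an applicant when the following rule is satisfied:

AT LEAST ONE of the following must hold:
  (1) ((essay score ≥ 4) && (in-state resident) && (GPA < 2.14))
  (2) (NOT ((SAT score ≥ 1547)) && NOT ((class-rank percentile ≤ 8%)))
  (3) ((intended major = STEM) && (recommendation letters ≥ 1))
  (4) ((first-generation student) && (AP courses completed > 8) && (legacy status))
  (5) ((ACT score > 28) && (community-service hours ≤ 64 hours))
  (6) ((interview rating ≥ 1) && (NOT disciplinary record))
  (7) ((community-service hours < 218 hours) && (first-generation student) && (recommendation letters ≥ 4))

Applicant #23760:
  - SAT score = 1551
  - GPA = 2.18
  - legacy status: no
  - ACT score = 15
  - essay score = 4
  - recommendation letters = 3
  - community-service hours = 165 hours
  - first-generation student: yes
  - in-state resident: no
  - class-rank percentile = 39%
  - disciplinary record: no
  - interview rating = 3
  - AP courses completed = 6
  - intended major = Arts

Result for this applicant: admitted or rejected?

Admitted

Atomic conditions:
  essay score ≥ 4: 4 ≥ 4 is true
  in-state resident: no → false
  GPA < 2.14: 2.18 < 2.14 is false
  SAT score ≥ 1547: 1551 ≥ 1547 is true
  class-rank percentile ≤ 8%: 39 ≤ 8 is false
  intended major = STEM: Arts == STEM is false
  recommendation letters ≥ 1: 3 ≥ 1 is true
  first-generation student: yes → true
  AP courses completed > 8: 6 > 8 is false
  legacy status: no → false
  ACT score > 28: 15 > 28 is false
  community-service hours ≤ 64 hours: 165 ≤ 64 is false
  interview rating ≥ 1: 3 ≥ 1 is true
  NOT disciplinary record: no → true
  community-service hours < 218 hours: 165 < 218 is true
  recommendation letters ≥ 4: 3 ≥ 4 is false
Combine:
[1] true AND false AND false = false
[2.1] NOT true = false
[2.2] NOT false = true
[2] false AND true = false
[3] false AND true = false
[4] true AND false AND false = false
[5] false AND false = false
[6] true AND true = true
[7] true AND true AND false = false
[root] false OR false OR false OR false OR false OR true OR false = true
Overall: true → admitted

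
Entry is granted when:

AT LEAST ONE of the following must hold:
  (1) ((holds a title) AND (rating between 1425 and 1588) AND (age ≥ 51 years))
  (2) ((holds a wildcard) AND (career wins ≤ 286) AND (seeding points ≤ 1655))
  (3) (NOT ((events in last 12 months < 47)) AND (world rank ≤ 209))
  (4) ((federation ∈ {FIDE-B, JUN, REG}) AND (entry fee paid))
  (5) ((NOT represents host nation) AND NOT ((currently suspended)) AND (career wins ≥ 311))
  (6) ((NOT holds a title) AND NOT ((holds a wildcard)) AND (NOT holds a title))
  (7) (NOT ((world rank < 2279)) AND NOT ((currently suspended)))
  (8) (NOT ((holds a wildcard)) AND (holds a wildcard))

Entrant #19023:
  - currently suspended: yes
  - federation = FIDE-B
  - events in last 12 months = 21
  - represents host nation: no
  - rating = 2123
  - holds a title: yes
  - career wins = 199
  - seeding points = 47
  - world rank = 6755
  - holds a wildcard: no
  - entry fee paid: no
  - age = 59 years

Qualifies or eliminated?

Eliminated

Atomic conditions:
  holds a title: yes → true
  rating between 1425 and 1588: 2123 in [1425, 1588] is false
  age ≥ 51 years: 59 ≥ 51 is true
  holds a wildcard: no → false
  career wins ≤ 286: 199 ≤ 286 is true
  seeding points ≤ 1655: 47 ≤ 1655 is true
  events in last 12 months < 47: 21 < 47 is true
  world rank ≤ 209: 6755 ≤ 209 is false
  federation ∈ {FIDE-B, JUN, REG}: FIDE-B is in the set → true
  entry fee paid: no → false
  NOT represents host nation: no → true
  currently suspended: yes → true
  career wins ≥ 311: 199 ≥ 311 is false
  NOT holds a title: yes → false
  world rank < 2279: 6755 < 2279 is false
Combine:
[1] true AND false AND true = false
[2] false AND true AND true = false
[3.1] NOT true = false
[3] false AND false = false
[4] true AND false = false
[5.2] NOT true = false
[5] true AND false AND false = false
[6.2] NOT false = true
[6] false AND true AND false = false
[7.1] NOT false = true
[7.2] NOT true = false
[7] true AND false = false
[8.1] NOT false = true
[8] true AND false = false
[root] false OR false OR false OR false OR false OR false OR false OR false = false
Overall: false → eliminated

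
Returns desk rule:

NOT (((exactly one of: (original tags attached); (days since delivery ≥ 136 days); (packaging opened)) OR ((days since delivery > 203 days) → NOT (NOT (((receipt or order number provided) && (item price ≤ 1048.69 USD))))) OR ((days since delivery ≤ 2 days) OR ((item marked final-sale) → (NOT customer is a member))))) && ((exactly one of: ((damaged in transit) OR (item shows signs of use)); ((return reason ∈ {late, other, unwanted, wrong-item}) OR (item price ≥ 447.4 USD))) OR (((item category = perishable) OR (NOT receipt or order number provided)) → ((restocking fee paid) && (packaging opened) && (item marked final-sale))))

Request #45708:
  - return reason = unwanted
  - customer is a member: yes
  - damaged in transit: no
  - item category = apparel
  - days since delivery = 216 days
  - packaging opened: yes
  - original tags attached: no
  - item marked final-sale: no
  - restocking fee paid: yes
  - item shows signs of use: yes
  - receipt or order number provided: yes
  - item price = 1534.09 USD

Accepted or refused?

Atomic conditions:
  original tags attached: no → false
  days since delivery ≥ 136 days: 216 ≥ 136 is true
  packaging opened: yes → true
  days since delivery > 203 days: 216 > 203 is true
  receipt or order number provided: yes → true
  item price ≤ 1048.69 USD: 1534.09 ≤ 1048.69 is false
  days since delivery ≤ 2 days: 216 ≤ 2 is false
  item marked final-sale: no → false
  NOT customer is a member: yes → false
  damaged in transit: no → false
  item shows signs of use: yes → true
  return reason ∈ {late, other, unwanted, wrong-item}: unwanted is in the set → true
  item price ≥ 447.4 USD: 1534.09 ≥ 447.4 is true
  item category = perishable: apparel == perishable is false
  NOT receipt or order number provided: yes → false
  restocking fee paid: yes → true
Combine:
[1.1.1] exactly-one(false, true, true) = false
[1.1.2.2.1.1] true AND false = false
[1.1.2.2.1] NOT false = true
[1.1.2.2] NOT true = false
[1.1.2] true → false = false
[1.1.3.2] false → false (antecedent false ⇒ implication holds) = true
[1.1.3] false OR true = true
[1.1] false OR false OR true = true
[1] NOT true = false
[2.1.1] false OR true = true
[2.1.2] true OR true = true
[2.1] exactly-one(true, true) = false
[2.2.1] false OR false = false
[2.2.2] true AND true AND false = false
[2.2] false → false (antecedent false ⇒ implication holds) = true
[2] false OR true = true
[root] false AND true = false
Overall: false → refused

Refused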